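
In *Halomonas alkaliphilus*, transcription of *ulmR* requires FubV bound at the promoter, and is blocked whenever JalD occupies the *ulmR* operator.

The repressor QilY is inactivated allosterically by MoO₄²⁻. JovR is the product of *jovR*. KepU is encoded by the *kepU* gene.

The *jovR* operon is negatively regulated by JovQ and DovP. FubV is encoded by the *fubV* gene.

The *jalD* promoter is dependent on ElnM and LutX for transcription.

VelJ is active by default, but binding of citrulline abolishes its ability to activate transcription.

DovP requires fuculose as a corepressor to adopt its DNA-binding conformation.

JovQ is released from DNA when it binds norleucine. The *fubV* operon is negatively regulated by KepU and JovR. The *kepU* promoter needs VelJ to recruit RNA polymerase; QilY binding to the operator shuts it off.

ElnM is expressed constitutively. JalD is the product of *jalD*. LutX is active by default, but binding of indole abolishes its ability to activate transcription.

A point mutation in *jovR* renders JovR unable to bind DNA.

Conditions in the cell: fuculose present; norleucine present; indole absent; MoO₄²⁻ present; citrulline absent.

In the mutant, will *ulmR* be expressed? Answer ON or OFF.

OFF

MoO₄²⁻ is present, so QilY is inactive.
Citrulline is absent, so VelJ is active.
No repressor is bound and VelJ is active, so *kepU* is transcribed.
So KepU is produced and active.
JovR is non-functional in this strain, so it has no effect.
With repressor KepU bound, *fubV* is not transcribed.
So FubV is not produced.
ElnM is produced constitutively and is active.
Indole is absent, so LutX is active.
No repressor is bound and ElnM and LutX are active, so *jalD* is transcribed.
So JalD is produced and active.
With repressor JalD bound, *ulmR* is not transcribed.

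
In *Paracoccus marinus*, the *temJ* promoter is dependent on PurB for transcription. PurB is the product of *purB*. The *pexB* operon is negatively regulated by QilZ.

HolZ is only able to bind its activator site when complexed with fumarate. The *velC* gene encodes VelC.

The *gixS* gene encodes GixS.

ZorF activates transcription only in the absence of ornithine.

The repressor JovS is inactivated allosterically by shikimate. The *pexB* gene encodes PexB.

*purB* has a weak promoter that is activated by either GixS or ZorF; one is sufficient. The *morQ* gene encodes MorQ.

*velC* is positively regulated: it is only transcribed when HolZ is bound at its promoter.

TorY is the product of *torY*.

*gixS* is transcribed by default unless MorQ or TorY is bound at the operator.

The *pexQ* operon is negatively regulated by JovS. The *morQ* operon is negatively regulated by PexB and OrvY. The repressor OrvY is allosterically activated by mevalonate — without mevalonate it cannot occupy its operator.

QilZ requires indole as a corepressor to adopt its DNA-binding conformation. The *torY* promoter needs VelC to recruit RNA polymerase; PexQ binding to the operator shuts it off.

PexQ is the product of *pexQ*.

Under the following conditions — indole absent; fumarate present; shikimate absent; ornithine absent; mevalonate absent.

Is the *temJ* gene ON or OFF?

Indole is absent, so QilZ is inactive.
With no repressor bound, *pexB* is transcribed.
So PexB is produced and active.
Mevalonate is absent, so OrvY is inactive.
With repressor PexB bound, *morQ* is not transcribed.
So MorQ is not produced.
Shikimate is absent, so JovS is active.
With repressor JovS bound, *pexQ* is not transcribed.
So PexQ is not produced.
Fumarate is present, so HolZ is active.
No repressor is bound and HolZ is active, so *velC* is transcribed.
So VelC is produced and active.
No repressor is bound and VelC is active, so *torY* is transcribed.
So TorY is produced and active.
With repressor TorY bound, *gixS* is not transcribed.
So GixS is not produced.
Ornithine is absent, so ZorF is active.
Activator ZorF is present, so *purB* is transcribed.
So PurB is produced and active.
No repressor is bound and PurB is active, so *temJ* is transcribed.

ON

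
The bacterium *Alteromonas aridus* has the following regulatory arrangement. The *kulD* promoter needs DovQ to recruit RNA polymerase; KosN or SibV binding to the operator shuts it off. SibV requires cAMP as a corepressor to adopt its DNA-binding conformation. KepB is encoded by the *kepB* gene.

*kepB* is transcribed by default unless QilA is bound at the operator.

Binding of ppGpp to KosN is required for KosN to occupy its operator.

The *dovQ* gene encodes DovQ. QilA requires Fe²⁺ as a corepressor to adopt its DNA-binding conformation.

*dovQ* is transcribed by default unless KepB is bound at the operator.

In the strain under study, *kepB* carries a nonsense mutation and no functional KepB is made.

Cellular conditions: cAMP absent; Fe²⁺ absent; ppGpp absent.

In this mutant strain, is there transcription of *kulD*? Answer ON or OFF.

ON

ppGpp is absent, so KosN is inactive.
KepB is non-functional in this strain, so it has no effect.
With no repressor bound, *dovQ* is transcribed.
So DovQ is produced and active.
cAMP is absent, so SibV is inactive.
No repressor is bound and DovQ is active, so *kulD* is transcribed.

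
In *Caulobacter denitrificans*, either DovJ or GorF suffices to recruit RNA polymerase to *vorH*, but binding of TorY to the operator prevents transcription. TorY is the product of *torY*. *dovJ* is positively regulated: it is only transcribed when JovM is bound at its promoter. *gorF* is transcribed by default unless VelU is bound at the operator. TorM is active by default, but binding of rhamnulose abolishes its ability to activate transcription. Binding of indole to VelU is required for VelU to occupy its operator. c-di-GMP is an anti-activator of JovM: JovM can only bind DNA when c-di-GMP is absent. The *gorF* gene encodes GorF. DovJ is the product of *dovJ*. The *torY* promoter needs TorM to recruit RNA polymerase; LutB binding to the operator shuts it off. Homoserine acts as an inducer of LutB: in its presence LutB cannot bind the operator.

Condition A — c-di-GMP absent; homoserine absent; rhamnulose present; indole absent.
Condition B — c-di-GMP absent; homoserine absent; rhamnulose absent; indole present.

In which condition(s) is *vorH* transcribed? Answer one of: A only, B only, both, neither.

both

Condition A:
c-di-GMP is absent, so JovM is active.
No repressor is bound and JovM is active, so *dovJ* is transcribed.
So DovJ is produced and active.
Homoserine is absent, so LutB is active.
Rhamnulose is present, so TorM is inactive.
With repressor LutB bound, *torY* is not transcribed.
So TorY is not produced.
Indole is absent, so VelU is inactive.
With no repressor bound, *gorF* is transcribed.
So GorF is produced and active.
Activator DovJ is present, so *vorH* is transcribed.
→ *vorH* is ON in A.
Condition B:
c-di-GMP is absent, so JovM is active.
No repressor is bound and JovM is active, so *dovJ* is transcribed.
So DovJ is produced and active.
Homoserine is absent, so LutB is active.
Rhamnulose is absent, so TorM is active.
With repressor LutB bound, *torY* is not transcribed.
So TorY is not produced.
Indole is present, so VelU is active.
With repressor VelU bound, *gorF* is not transcribed.
So GorF is not produced.
Activator DovJ is present, so *vorH* is transcribed.
→ *vorH* is ON in B.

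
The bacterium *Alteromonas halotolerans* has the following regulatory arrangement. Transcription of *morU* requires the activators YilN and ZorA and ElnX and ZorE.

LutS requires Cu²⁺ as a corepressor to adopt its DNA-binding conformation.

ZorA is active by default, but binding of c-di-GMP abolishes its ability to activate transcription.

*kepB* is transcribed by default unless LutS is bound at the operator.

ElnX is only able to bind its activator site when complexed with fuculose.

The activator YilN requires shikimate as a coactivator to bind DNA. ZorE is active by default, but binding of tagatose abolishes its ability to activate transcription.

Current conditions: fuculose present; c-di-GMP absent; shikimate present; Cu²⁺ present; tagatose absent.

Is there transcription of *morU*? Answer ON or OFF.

Shikimate is present, so YilN is active.
c-di-GMP is absent, so ZorA is active.
Fuculose is present, so ElnX is active.
Tagatose is absent, so ZorE is active.
No repressor is bound and YilN and ZorA and ElnX and ZorE are active, so *morU* is transcribed.

ON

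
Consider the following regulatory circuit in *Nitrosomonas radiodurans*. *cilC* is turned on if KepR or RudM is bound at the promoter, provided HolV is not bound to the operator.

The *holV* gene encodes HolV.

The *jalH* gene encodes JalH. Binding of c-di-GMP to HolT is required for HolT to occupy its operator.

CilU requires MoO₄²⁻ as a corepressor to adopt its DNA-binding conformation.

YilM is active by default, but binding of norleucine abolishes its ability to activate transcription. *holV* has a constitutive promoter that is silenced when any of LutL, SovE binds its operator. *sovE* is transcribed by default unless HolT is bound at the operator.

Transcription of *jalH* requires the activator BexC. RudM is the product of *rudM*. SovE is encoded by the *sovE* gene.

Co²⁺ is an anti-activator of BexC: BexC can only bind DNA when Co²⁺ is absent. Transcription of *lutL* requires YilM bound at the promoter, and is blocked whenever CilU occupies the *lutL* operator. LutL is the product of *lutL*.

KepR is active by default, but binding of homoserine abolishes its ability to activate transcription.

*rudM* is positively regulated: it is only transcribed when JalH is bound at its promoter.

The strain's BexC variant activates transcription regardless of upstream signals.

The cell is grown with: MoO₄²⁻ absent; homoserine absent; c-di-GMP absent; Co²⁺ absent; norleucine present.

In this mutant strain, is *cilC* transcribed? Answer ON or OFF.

ON

Norleucine is present, so YilM is inactive.
MoO₄²⁻ is absent, so CilU is inactive.
Required activator YilM is absent, so *lutL* is not transcribed.
So LutL is not produced.
c-di-GMP is absent, so HolT is inactive.
With no repressor bound, *sovE* is transcribed.
So SovE is produced and active.
With repressor SovE bound, *holV* is not transcribed.
So HolV is not produced.
Homoserine is absent, so KepR is active.
BexC is constitutively active in this strain.
No repressor is bound and BexC is active, so *jalH* is transcribed.
So JalH is produced and active.
No repressor is bound and JalH is active, so *rudM* is transcribed.
So RudM is produced and active.
Activator KepR is present, so *cilC* is transcribed.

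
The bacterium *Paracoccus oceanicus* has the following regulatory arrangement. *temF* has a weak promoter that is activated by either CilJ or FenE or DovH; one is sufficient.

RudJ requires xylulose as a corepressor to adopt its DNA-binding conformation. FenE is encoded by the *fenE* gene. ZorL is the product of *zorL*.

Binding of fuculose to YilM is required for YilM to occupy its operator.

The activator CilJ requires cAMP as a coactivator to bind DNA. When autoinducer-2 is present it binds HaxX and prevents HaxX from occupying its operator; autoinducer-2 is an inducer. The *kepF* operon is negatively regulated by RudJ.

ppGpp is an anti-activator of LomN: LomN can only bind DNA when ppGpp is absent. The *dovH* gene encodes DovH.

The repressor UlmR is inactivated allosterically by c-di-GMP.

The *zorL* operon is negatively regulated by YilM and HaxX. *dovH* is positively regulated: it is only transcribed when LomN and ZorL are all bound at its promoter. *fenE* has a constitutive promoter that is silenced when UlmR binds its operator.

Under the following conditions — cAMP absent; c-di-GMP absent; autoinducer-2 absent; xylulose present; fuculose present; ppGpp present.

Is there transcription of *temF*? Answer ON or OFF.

cAMP is absent, so CilJ is inactive.
c-di-GMP is absent, so UlmR is active.
With repressor UlmR bound, *fenE* is not transcribed.
So FenE is not produced.
ppGpp is present, so LomN is inactive.
Fuculose is present, so YilM is active.
Autoinducer-2 is absent, so HaxX is active.
With repressor YilM bound, *zorL* is not transcribed.
So ZorL is not produced.
Required activator LomN is absent, so *dovH* is not transcribed.
So DovH is not produced.
No activator is available at the *temF* promoter, so *temF* is not transcribed.

OFF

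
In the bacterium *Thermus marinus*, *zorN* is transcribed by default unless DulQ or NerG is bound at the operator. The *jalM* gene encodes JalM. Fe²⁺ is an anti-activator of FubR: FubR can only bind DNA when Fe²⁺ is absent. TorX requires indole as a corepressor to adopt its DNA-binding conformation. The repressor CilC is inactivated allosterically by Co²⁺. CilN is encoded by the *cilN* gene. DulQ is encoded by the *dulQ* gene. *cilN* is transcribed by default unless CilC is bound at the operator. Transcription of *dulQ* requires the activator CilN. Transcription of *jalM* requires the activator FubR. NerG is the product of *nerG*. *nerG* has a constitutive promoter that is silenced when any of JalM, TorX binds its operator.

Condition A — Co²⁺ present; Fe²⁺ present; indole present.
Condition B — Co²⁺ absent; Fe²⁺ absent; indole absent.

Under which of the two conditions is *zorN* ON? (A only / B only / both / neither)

B only

Condition A:
Co²⁺ is present, so CilC is inactive.
With no repressor bound, *cilN* is transcribed.
So CilN is produced and active.
No repressor is bound and CilN is active, so *dulQ* is transcribed.
So DulQ is produced and active.
Fe²⁺ is present, so FubR is inactive.
Required activator FubR is absent, so *jalM* is not transcribed.
So JalM is not produced.
Indole is present, so TorX is active.
With repressor TorX bound, *nerG* is not transcribed.
So NerG is not produced.
With repressor DulQ bound, *zorN* is not transcribed.
→ *zorN* is OFF in A.
Condition B:
Co²⁺ is absent, so CilC is active.
With repressor CilC bound, *cilN* is not transcribed.
So CilN is not produced.
Required activator CilN is absent, so *dulQ* is not transcribed.
So DulQ is not produced.
Fe²⁺ is absent, so FubR is active.
No repressor is bound and FubR is active, so *jalM* is transcribed.
So JalM is produced and active.
Indole is absent, so TorX is inactive.
With repressor JalM bound, *nerG* is not transcribed.
So NerG is not produced.
With no repressor bound, *zorN* is transcribed.
→ *zorN* is ON in B.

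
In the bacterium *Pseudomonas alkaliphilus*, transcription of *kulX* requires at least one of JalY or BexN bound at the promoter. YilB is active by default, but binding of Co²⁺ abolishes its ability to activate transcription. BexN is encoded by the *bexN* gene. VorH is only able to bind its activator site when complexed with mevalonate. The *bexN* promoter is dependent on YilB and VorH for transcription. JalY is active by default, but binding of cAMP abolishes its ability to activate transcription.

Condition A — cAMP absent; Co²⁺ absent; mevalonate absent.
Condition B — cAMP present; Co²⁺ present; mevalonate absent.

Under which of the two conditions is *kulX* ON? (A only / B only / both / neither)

A only

Condition A:
cAMP is absent, so JalY is active.
Co²⁺ is absent, so YilB is active.
Mevalonate is absent, so VorH is inactive.
Required activator VorH is absent, so *bexN* is not transcribed.
So BexN is not produced.
Activator JalY is present, so *kulX* is transcribed.
→ *kulX* is ON in A.
Condition B:
cAMP is present, so JalY is inactive.
Co²⁺ is present, so YilB is inactive.
Mevalonate is absent, so VorH is inactive.
Required activator YilB is absent, so *bexN* is not transcribed.
So BexN is not produced.
No activator is available at the *kulX* promoter, so *kulX* is not transcribed.
→ *kulX* is OFF in B.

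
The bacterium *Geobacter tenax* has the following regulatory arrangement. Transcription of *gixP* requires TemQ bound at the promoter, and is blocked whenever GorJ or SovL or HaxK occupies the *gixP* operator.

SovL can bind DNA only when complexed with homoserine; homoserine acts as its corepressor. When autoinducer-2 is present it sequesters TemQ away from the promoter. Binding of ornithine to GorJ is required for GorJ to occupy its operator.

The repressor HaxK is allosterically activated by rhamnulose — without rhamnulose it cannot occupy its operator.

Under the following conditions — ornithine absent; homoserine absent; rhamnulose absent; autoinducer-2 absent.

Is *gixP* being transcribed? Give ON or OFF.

ON

Ornithine is absent, so GorJ is inactive.
Homoserine is absent, so SovL is inactive.
Autoinducer-2 is absent, so TemQ is active.
Rhamnulose is absent, so HaxK is inactive.
No repressor is bound and TemQ is active, so *gixP* is transcribed.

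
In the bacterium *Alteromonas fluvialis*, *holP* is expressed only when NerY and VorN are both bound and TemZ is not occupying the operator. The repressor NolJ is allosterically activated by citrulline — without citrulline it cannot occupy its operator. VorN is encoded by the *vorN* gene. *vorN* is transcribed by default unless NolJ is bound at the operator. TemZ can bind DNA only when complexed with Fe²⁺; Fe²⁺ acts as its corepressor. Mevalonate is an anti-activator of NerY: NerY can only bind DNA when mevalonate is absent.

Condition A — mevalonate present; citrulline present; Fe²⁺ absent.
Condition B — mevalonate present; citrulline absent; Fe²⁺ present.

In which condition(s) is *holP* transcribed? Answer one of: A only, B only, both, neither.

neither

Condition A:
Mevalonate is present, so NerY is inactive.
Citrulline is present, so NolJ is active.
With repressor NolJ bound, *vorN* is not transcribed.
So VorN is not produced.
Fe²⁺ is absent, so TemZ is inactive.
Required activator NerY is absent, so *holP* is not transcribed.
→ *holP* is OFF in A.
Condition B:
Mevalonate is present, so NerY is inactive.
Citrulline is absent, so NolJ is inactive.
With no repressor bound, *vorN* is transcribed.
So VorN is produced and active.
Fe²⁺ is present, so TemZ is active.
With repressor TemZ bound, *holP* is not transcribed.
→ *holP* is OFF in B.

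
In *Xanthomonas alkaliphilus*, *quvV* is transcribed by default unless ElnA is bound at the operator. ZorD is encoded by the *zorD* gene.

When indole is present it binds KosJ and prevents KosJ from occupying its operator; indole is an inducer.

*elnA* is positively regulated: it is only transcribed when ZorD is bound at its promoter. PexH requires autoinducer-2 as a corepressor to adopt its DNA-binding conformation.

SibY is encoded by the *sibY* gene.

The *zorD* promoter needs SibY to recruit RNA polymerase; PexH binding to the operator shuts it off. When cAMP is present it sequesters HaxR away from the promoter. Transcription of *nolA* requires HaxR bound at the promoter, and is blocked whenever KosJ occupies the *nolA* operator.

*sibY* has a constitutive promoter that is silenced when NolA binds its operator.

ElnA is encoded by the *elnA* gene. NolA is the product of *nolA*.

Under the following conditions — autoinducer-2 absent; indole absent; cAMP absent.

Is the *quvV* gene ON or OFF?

cAMP is absent, so HaxR is active.
Indole is absent, so KosJ is active.
With repressor KosJ bound, *nolA* is not transcribed.
So NolA is not produced.
With no repressor bound, *sibY* is transcribed.
So SibY is produced and active.
Autoinducer-2 is absent, so PexH is inactive.
No repressor is bound and SibY is active, so *zorD* is transcribed.
So ZorD is produced and active.
No repressor is bound and ZorD is active, so *elnA* is transcribed.
So ElnA is produced and active.
With repressor ElnA bound, *quvV* is not transcribed.

OFF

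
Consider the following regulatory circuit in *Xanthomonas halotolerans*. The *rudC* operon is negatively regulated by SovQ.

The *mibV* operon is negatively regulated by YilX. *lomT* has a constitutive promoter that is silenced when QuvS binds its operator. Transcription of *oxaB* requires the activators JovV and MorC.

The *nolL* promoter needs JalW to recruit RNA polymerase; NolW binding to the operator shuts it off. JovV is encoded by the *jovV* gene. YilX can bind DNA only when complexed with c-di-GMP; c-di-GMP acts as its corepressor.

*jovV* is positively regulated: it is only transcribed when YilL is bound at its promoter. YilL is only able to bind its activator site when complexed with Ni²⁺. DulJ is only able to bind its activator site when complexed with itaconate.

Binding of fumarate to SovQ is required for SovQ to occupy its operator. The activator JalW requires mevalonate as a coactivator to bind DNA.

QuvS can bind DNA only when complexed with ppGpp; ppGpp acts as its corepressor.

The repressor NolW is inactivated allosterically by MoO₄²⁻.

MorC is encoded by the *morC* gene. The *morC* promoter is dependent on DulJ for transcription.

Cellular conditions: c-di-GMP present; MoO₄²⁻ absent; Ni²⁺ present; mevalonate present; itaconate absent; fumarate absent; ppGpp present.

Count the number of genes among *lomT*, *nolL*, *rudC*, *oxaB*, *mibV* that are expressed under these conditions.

ppGpp is present, so QuvS is active.
With repressor QuvS bound, *lomT* is not transcribed.
→ *lomT* is OFF.
MoO₄²⁻ is absent, so NolW is active.
Mevalonate is present, so JalW is active.
With repressor NolW bound, *nolL* is not transcribed.
→ *nolL* is OFF.
Fumarate is absent, so SovQ is inactive.
With no repressor bound, *rudC* is transcribed.
→ *rudC* is ON.
Ni²⁺ is present, so YilL is active.
No repressor is bound and YilL is active, so *jovV* is transcribed.
So JovV is produced and active.
Itaconate is absent, so DulJ is inactive.
Required activator DulJ is absent, so *morC* is not transcribed.
So MorC is not produced.
Required activator MorC is absent, so *oxaB* is not transcribed.
→ *oxaB* is OFF.
c-di-GMP is present, so YilX is active.
With repressor YilX bound, *mibV* is not transcribed.
→ *mibV* is OFF.
1 of the 5 genes is transcribed.

1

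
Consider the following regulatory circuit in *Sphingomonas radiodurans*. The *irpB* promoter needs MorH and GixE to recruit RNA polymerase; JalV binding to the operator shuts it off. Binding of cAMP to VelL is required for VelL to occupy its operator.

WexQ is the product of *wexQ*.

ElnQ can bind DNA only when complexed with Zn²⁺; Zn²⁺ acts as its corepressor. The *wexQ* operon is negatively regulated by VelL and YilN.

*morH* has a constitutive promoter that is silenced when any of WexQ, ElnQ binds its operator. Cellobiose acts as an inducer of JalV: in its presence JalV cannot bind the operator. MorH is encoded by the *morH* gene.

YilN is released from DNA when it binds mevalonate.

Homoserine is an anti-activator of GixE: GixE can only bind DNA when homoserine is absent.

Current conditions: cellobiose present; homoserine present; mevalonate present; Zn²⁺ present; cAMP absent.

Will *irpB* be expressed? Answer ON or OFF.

OFF

cAMP is absent, so VelL is inactive.
Mevalonate is present, so YilN is inactive.
With no repressor bound, *wexQ* is transcribed.
So WexQ is produced and active.
Zn²⁺ is present, so ElnQ is active.
With repressor WexQ bound, *morH* is not transcribed.
So MorH is not produced.
Cellobiose is present, so JalV is inactive.
Homoserine is present, so GixE is inactive.
Required activator MorH is absent, so *irpB* is not transcribed.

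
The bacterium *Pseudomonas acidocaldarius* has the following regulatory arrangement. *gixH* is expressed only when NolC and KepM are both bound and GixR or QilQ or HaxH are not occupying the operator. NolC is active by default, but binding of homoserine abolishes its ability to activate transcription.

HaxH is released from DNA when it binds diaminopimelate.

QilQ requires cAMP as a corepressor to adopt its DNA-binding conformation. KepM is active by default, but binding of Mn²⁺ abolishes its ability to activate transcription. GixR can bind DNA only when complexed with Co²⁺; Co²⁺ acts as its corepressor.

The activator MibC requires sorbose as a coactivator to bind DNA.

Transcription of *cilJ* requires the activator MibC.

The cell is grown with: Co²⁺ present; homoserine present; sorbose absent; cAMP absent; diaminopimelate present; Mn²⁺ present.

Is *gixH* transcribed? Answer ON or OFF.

Co²⁺ is present, so GixR is active.
Homoserine is present, so NolC is inactive.
cAMP is absent, so QilQ is inactive.
Mn²⁺ is present, so KepM is inactive.
Diaminopimelate is present, so HaxH is inactive.
With repressor GixR bound, *gixH* is not transcribed.

OFF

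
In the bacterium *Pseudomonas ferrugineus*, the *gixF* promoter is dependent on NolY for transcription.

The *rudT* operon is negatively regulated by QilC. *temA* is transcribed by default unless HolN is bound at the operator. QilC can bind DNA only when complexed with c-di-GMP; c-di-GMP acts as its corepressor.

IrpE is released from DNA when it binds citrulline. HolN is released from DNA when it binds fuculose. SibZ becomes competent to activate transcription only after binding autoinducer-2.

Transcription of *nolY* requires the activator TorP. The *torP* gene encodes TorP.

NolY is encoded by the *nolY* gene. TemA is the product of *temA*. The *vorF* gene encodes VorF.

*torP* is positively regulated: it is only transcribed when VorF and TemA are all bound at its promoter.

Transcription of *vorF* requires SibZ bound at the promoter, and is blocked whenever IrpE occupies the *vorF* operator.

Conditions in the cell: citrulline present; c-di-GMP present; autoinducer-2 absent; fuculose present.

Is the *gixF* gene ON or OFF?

Autoinducer-2 is absent, so SibZ is inactive.
Citrulline is present, so IrpE is inactive.
Required activator SibZ is absent, so *vorF* is not transcribed.
So VorF is not produced.
Fuculose is present, so HolN is inactive.
With no repressor bound, *temA* is transcribed.
So TemA is produced and active.
Required activator VorF is absent, so *torP* is not transcribed.
So TorP is not produced.
Required activator TorP is absent, so *nolY* is not transcribed.
So NolY is not produced.
Required activator NolY is absent, so *gixF* is not transcribed.

OFF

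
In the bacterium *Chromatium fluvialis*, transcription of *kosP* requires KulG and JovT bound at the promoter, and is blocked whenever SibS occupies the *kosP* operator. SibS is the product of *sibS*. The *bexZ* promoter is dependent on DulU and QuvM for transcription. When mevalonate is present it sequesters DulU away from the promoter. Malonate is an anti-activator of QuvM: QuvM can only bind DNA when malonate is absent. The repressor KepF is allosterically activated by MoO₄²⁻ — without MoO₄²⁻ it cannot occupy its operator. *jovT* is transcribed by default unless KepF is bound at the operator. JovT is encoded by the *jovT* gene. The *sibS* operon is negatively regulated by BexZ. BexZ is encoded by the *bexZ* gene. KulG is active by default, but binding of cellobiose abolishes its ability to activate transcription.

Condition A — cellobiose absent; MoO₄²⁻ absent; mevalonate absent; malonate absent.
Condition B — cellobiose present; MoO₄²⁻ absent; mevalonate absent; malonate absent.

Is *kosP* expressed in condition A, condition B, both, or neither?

A only

Condition A:
Cellobiose is absent, so KulG is active.
MoO₄²⁻ is absent, so KepF is inactive.
With no repressor bound, *jovT* is transcribed.
So JovT is produced and active.
Mevalonate is absent, so DulU is active.
Malonate is absent, so QuvM is active.
No repressor is bound and DulU and QuvM are active, so *bexZ* is transcribed.
So BexZ is produced and active.
With repressor BexZ bound, *sibS* is not transcribed.
So SibS is not produced.
No repressor is bound and KulG and JovT are active, so *kosP* is transcribed.
→ *kosP* is ON in A.
Condition B:
Cellobiose is present, so KulG is inactive.
MoO₄²⁻ is absent, so KepF is inactive.
With no repressor bound, *jovT* is transcribed.
So JovT is produced and active.
Mevalonate is absent, so DulU is active.
Malonate is absent, so QuvM is active.
No repressor is bound and DulU and QuvM are active, so *bexZ* is transcribed.
So BexZ is produced and active.
With repressor BexZ bound, *sibS* is not transcribed.
So SibS is not produced.
Required activator KulG is absent, so *kosP* is not transcribed.
→ *kosP* is OFF in B.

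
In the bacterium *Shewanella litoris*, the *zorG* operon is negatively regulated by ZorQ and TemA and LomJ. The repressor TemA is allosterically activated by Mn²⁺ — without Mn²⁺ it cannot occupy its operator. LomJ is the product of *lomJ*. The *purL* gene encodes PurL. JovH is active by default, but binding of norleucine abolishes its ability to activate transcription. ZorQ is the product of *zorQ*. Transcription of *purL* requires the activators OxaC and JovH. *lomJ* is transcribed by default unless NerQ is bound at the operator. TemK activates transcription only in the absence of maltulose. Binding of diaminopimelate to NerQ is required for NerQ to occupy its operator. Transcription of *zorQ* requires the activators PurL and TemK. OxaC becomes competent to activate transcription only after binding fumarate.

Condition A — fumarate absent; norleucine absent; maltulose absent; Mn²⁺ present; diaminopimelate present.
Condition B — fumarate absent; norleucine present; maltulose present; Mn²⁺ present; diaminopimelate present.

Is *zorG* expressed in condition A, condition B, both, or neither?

Condition A:
Fumarate is absent, so OxaC is inactive.
Norleucine is absent, so JovH is active.
Required activator OxaC is absent, so *purL* is not transcribed.
So PurL is not produced.
Maltulose is absent, so TemK is active.
Required activator PurL is absent, so *zorQ* is not transcribed.
So ZorQ is not produced.
Mn²⁺ is present, so TemA is active.
Diaminopimelate is present, so NerQ is active.
With repressor NerQ bound, *lomJ* is not transcribed.
So LomJ is not produced.
With repressor TemA bound, *zorG* is not transcribed.
→ *zorG* is OFF in A.
Condition B:
Fumarate is absent, so OxaC is inactive.
Norleucine is present, so JovH is inactive.
Required activator OxaC is absent, so *purL* is not transcribed.
So PurL is not produced.
Maltulose is present, so TemK is inactive.
Required activator PurL is absent, so *zorQ* is not transcribed.
So ZorQ is not produced.
Mn²⁺ is present, so TemA is active.
Diaminopimelate is present, so NerQ is active.
With repressor NerQ bound, *lomJ* is not transcribed.
So LomJ is not produced.
With repressor TemA bound, *zorG* is not transcribed.
→ *zorG* is OFF in B.

neither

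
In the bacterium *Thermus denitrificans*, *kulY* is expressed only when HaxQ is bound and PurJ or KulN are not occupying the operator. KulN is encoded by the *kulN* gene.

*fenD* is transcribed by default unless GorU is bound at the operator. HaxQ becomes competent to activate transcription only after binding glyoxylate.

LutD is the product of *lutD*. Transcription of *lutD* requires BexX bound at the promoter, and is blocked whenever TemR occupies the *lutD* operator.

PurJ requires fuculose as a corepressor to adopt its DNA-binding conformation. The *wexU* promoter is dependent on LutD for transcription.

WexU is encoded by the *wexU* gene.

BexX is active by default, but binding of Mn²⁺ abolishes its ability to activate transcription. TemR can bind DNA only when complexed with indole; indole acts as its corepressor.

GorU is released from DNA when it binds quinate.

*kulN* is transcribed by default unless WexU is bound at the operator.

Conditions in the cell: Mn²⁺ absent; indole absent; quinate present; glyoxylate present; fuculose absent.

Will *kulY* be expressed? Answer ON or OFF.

Fuculose is absent, so PurJ is inactive.
Glyoxylate is present, so HaxQ is active.
Mn²⁺ is absent, so BexX is active.
Indole is absent, so TemR is inactive.
No repressor is bound and BexX is active, so *lutD* is transcribed.
So LutD is produced and active.
No repressor is bound and LutD is active, so *wexU* is transcribed.
So WexU is produced and active.
With repressor WexU bound, *kulN* is not transcribed.
So KulN is not produced.
No repressor is bound and HaxQ is active, so *kulY* is transcribed.

ON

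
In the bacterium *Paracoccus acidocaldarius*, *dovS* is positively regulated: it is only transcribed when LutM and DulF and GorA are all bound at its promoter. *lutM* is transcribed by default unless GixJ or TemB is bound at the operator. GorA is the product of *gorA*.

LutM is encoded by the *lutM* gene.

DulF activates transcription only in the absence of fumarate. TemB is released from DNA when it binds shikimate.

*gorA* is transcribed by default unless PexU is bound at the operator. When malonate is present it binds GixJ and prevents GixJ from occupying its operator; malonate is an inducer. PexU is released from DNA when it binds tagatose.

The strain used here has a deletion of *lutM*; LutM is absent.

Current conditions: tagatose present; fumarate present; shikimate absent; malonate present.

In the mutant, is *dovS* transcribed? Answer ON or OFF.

OFF

LutM is non-functional in this strain, so it has no effect.
Fumarate is present, so DulF is inactive.
Tagatose is present, so PexU is inactive.
With no repressor bound, *gorA* is transcribed.
So GorA is produced and active.
Required activator LutM is absent, so *dovS* is not transcribed.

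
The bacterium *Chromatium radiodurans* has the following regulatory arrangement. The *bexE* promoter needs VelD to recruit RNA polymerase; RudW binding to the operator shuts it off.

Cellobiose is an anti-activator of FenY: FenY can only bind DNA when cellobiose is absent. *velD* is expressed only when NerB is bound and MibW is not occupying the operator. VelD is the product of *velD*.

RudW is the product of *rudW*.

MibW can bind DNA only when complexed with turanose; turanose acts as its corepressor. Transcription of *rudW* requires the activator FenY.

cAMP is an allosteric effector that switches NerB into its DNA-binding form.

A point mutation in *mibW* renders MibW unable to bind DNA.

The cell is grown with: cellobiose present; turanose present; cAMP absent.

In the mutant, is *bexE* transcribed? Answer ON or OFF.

OFF

Cellobiose is present, so FenY is inactive.
Required activator FenY is absent, so *rudW* is not transcribed.
So RudW is not produced.
cAMP is absent, so NerB is inactive.
MibW is non-functional in this strain, so it has no effect.
Required activator NerB is absent, so *velD* is not transcribed.
So VelD is not produced.
Required activator VelD is absent, so *bexE* is not transcribed.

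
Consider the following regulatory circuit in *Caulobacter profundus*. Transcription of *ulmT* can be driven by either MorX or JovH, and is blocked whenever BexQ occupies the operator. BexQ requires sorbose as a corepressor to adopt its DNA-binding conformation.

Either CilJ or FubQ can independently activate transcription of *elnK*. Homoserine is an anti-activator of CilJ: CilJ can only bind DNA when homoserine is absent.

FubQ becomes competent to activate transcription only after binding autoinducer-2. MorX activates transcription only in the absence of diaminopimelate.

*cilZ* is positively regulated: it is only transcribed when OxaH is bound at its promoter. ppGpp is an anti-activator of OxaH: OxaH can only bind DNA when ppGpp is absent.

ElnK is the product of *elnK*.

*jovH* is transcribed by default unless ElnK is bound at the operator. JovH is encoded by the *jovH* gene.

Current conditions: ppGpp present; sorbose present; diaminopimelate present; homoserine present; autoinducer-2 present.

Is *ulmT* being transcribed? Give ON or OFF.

OFF

Sorbose is present, so BexQ is active.
Diaminopimelate is present, so MorX is inactive.
Homoserine is present, so CilJ is inactive.
Autoinducer-2 is present, so FubQ is active.
Activator FubQ is present, so *elnK* is transcribed.
So ElnK is produced and active.
With repressor ElnK bound, *jovH* is not transcribed.
So JovH is not produced.
With repressor BexQ bound, *ulmT* is not transcribed.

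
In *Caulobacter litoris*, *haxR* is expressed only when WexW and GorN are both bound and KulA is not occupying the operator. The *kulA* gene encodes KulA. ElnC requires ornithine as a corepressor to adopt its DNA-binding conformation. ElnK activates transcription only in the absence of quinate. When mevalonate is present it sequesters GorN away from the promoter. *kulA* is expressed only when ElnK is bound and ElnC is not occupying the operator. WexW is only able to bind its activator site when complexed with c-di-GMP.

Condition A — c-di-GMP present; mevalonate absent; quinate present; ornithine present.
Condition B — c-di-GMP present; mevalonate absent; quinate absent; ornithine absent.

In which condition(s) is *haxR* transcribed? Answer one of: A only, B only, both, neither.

Condition A:
c-di-GMP is present, so WexW is active.
Mevalonate is absent, so GorN is active.
Quinate is present, so ElnK is inactive.
Ornithine is present, so ElnC is active.
With repressor ElnC bound, *kulA* is not transcribed.
So KulA is not produced.
No repressor is bound and WexW and GorN are active, so *haxR* is transcribed.
→ *haxR* is ON in A.
Condition B:
c-di-GMP is present, so WexW is active.
Mevalonate is absent, so GorN is active.
Quinate is absent, so ElnK is active.
Ornithine is absent, so ElnC is inactive.
No repressor is bound and ElnK is active, so *kulA* is transcribed.
So KulA is produced and active.
With repressor KulA bound, *haxR* is not transcribed.
→ *haxR* is OFF in B.

A only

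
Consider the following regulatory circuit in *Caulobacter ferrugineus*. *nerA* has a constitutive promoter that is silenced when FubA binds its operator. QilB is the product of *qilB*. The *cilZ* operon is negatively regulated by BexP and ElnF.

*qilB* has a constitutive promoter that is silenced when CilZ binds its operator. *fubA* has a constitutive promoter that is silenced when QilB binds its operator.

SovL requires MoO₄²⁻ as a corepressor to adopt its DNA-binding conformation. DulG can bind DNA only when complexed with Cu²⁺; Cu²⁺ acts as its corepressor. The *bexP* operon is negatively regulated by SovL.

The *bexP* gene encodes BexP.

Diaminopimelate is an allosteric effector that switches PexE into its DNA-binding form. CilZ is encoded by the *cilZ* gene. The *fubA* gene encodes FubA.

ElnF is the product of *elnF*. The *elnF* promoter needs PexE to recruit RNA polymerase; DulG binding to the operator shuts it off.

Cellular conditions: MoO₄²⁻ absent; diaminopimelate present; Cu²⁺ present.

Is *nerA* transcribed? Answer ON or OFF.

MoO₄²⁻ is absent, so SovL is inactive.
With no repressor bound, *bexP* is transcribed.
So BexP is produced and active.
Cu²⁺ is present, so DulG is active.
Diaminopimelate is present, so PexE is active.
With repressor DulG bound, *elnF* is not transcribed.
So ElnF is not produced.
With repressor BexP bound, *cilZ* is not transcribed.
So CilZ is not produced.
With no repressor bound, *qilB* is transcribed.
So QilB is produced and active.
With repressor QilB bound, *fubA* is not transcribed.
So FubA is not produced.
With no repressor bound, *nerA* is transcribed.

ON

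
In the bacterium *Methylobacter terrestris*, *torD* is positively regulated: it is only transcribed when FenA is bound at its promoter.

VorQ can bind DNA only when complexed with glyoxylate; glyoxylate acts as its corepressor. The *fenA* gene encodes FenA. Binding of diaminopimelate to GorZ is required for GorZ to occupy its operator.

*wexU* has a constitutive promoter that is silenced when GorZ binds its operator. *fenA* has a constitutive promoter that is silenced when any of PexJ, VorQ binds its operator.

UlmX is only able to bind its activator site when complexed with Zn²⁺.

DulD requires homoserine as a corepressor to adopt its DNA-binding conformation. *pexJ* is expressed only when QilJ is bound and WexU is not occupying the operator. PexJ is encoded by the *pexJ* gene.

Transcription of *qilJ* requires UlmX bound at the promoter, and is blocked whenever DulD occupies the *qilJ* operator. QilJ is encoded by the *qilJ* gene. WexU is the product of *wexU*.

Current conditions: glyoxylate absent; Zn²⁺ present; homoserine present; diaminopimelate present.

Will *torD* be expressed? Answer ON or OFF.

ON

Diaminopimelate is present, so GorZ is active.
With repressor GorZ bound, *wexU* is not transcribed.
So WexU is not produced.
Homoserine is present, so DulD is active.
Zn²⁺ is present, so UlmX is active.
With repressor DulD bound, *qilJ* is not transcribed.
So QilJ is not produced.
Required activator QilJ is absent, so *pexJ* is not transcribed.
So PexJ is not produced.
Glyoxylate is absent, so VorQ is inactive.
With no repressor bound, *fenA* is transcribed.
So FenA is produced and active.
No repressor is bound and FenA is active, so *torD* is transcribed.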